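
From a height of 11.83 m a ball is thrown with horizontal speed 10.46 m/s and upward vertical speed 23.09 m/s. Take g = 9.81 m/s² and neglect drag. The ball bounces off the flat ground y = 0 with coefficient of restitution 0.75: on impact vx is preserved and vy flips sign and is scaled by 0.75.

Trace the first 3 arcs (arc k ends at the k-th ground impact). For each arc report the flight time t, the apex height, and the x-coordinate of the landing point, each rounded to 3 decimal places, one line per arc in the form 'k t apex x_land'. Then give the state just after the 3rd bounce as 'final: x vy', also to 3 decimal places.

Arc 1: start y=11.830, vy=23.090 → t=5.174, apex=39.004, x_land=54.116, impact vy=-27.663
  bounce: vy ← 0.75·27.663 = 20.747
Arc 2: start y=0.000, vy=20.747 → t=4.230, apex=21.940, x_land=98.360, impact vy=-20.747
  bounce: vy ← 0.75·20.747 = 15.561
Arc 3: start y=0.000, vy=15.561 → t=3.172, apex=12.341, x_land=131.543, impact vy=-15.561
  bounce: vy ← 0.75·15.561 = 11.670

1 5.174 39.004 54.116
2 4.230 21.940 98.360
3 3.172 12.341 131.543
final: 131.543 11.670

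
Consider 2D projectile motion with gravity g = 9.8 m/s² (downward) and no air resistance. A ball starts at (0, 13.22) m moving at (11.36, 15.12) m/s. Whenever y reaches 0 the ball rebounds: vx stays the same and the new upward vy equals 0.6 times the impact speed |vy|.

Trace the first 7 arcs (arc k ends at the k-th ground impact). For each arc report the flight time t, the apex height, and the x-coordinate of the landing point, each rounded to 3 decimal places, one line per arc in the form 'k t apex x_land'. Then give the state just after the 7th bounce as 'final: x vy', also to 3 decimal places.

1 3.796 24.884 43.127
2 2.704 8.958 73.847
3 1.623 3.225 92.279
4 0.974 1.161 103.338
5 0.584 0.418 109.974
6 0.350 0.150 113.955
7 0.210 0.054 116.344
final: 116.344 0.618

Arc 1: start y=13.220, vy=15.120 → t=3.796, apex=24.884, x_land=43.127, impact vy=-22.085
  bounce: vy ← 0.6·22.085 = 13.251
Arc 2: start y=0.000, vy=13.251 → t=2.704, apex=8.958, x_land=73.847, impact vy=-13.251
  bounce: vy ← 0.6·13.251 = 7.950
Arc 3: start y=0.000, vy=7.950 → t=1.623, apex=3.225, x_land=92.279, impact vy=-7.950
  bounce: vy ← 0.6·7.950 = 4.770
Arc 4: start y=0.000, vy=4.770 → t=0.974, apex=1.161, x_land=103.338, impact vy=-4.770
  bounce: vy ← 0.6·4.770 = 2.862
Arc 5: start y=0.000, vy=2.862 → t=0.584, apex=0.418, x_land=109.974, impact vy=-2.862
  bounce: vy ← 0.6·2.862 = 1.717
Arc 6: start y=0.000, vy=1.717 → t=0.350, apex=0.150, x_land=113.955, impact vy=-1.717
  bounce: vy ← 0.6·1.717 = 1.030
Arc 7: start y=0.000, vy=1.030 → t=0.210, apex=0.054, x_land=116.344, impact vy=-1.030
  bounce: vy ← 0.6·1.030 = 0.618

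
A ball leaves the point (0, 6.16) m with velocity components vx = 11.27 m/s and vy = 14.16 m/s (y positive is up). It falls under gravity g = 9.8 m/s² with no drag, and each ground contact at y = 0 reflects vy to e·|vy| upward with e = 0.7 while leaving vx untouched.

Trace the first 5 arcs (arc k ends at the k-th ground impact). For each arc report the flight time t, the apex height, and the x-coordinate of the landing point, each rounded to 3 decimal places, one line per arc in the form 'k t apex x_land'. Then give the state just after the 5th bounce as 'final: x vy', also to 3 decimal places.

Arc 1: start y=6.160, vy=14.160 → t=3.274, apex=16.390, x_land=36.896, impact vy=-17.923
  bounce: vy ← 0.7·17.923 = 12.546
Arc 2: start y=0.000, vy=12.546 → t=2.560, apex=8.031, x_land=65.752, impact vy=-12.546
  bounce: vy ← 0.7·12.546 = 8.782
Arc 3: start y=0.000, vy=8.782 → t=1.792, apex=3.935, x_land=85.952, impact vy=-8.782
  bounce: vy ← 0.7·8.782 = 6.148
Arc 4: start y=0.000, vy=6.148 → t=1.255, apex=1.928, x_land=100.091, impact vy=-6.148
  bounce: vy ← 0.7·6.148 = 4.303
Arc 5: start y=0.000, vy=4.303 → t=0.878, apex=0.945, x_land=109.989, impact vy=-4.303
  bounce: vy ← 0.7·4.303 = 3.012

1 3.274 16.390 36.896
2 2.560 8.031 65.752
3 1.792 3.935 85.952
4 1.255 1.928 100.091
5 0.878 0.945 109.989
final: 109.989 3.012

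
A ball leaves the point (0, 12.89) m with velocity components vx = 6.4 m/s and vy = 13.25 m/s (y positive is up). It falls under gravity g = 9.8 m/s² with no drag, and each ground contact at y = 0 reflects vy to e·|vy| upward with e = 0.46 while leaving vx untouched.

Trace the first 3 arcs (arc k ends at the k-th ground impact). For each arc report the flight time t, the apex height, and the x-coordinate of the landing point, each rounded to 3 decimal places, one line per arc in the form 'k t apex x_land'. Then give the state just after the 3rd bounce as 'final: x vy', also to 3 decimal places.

Arc 1: start y=12.890, vy=13.250 → t=3.464, apex=21.847, x_land=22.167, impact vy=-20.693
  bounce: vy ← 0.46·20.693 = 9.519
Arc 2: start y=0.000, vy=9.519 → t=1.943, apex=4.623, x_land=34.600, impact vy=-9.519
  bounce: vy ← 0.46·9.519 = 4.379
Arc 3: start y=0.000, vy=4.379 → t=0.894, apex=0.978, x_land=40.319, impact vy=-4.379
  bounce: vy ← 0.46·4.379 = 2.014

1 3.464 21.847 22.167
2 1.943 4.623 34.600
3 0.894 0.978 40.319
final: 40.319 2.014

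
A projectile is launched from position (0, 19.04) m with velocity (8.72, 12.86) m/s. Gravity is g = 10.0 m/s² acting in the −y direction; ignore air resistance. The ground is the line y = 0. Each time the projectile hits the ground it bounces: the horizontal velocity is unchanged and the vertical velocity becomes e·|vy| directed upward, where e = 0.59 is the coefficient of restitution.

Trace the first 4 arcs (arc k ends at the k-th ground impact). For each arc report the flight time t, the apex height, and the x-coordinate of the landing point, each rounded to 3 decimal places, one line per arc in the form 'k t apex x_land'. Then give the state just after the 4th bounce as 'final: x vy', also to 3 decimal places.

1 3.623 27.309 31.593
2 2.758 9.506 55.640
3 1.627 3.309 69.828
4 0.960 1.152 78.199
final: 78.199 2.832

Arc 1: start y=19.040, vy=12.860 → t=3.623, apex=27.309, x_land=31.593, impact vy=-23.370
  bounce: vy ← 0.59·23.370 = 13.789
Arc 2: start y=0.000, vy=13.789 → t=2.758, apex=9.506, x_land=55.640, impact vy=-13.789
  bounce: vy ← 0.59·13.789 = 8.135
Arc 3: start y=0.000, vy=8.135 → t=1.627, apex=3.309, x_land=69.828, impact vy=-8.135
  bounce: vy ← 0.59·8.135 = 4.800
Arc 4: start y=0.000, vy=4.800 → t=0.960, apex=1.152, x_land=78.199, impact vy=-4.800
  bounce: vy ← 0.59·4.800 = 2.832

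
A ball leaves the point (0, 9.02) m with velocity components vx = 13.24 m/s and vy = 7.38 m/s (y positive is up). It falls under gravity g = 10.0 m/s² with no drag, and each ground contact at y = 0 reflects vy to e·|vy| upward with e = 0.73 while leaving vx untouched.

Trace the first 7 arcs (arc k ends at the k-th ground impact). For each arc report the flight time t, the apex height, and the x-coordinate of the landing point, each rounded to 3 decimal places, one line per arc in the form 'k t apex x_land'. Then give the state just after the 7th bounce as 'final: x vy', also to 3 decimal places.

1 2.271 11.743 30.062
2 2.237 6.258 59.686
3 1.633 3.335 81.312
4 1.192 1.777 97.099
5 0.870 0.947 108.623
6 0.635 0.505 117.036
7 0.464 0.269 123.177
final: 123.177 1.693

Arc 1: start y=9.020, vy=7.380 → t=2.271, apex=11.743, x_land=30.062, impact vy=-15.325
  bounce: vy ← 0.73·15.325 = 11.187
Arc 2: start y=0.000, vy=11.187 → t=2.237, apex=6.258, x_land=59.686, impact vy=-11.187
  bounce: vy ← 0.73·11.187 = 8.167
Arc 3: start y=0.000, vy=8.167 → t=1.633, apex=3.335, x_land=81.312, impact vy=-8.167
  bounce: vy ← 0.73·8.167 = 5.962
Arc 4: start y=0.000, vy=5.962 → t=1.192, apex=1.777, x_land=97.099, impact vy=-5.962
  bounce: vy ← 0.73·5.962 = 4.352
Arc 5: start y=0.000, vy=4.352 → t=0.870, apex=0.947, x_land=108.623, impact vy=-4.352
  bounce: vy ← 0.73·4.352 = 3.177
Arc 6: start y=0.000, vy=3.177 → t=0.635, apex=0.505, x_land=117.036, impact vy=-3.177
  bounce: vy ← 0.73·3.177 = 2.319
Arc 7: start y=0.000, vy=2.319 → t=0.464, apex=0.269, x_land=123.177, impact vy=-2.319
  bounce: vy ← 0.73·2.319 = 1.693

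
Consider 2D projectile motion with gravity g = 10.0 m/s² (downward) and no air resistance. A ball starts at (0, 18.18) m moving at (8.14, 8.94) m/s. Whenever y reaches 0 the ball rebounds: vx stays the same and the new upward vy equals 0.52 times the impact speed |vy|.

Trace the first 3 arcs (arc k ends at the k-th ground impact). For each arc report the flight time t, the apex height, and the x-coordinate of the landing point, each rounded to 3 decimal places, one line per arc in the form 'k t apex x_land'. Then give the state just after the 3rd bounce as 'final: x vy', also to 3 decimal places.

Arc 1: start y=18.180, vy=8.940 → t=3.000, apex=22.176, x_land=24.420, impact vy=-21.060
  bounce: vy ← 0.52·21.060 = 10.951
Arc 2: start y=0.000, vy=10.951 → t=2.190, apex=5.996, x_land=42.249, impact vy=-10.951
  bounce: vy ← 0.52·10.951 = 5.695
Arc 3: start y=0.000, vy=5.695 → t=1.139, apex=1.621, x_land=51.519, impact vy=-5.695
  bounce: vy ← 0.52·5.695 = 2.961

1 3.000 22.176 24.420
2 2.190 5.996 42.249
3 1.139 1.621 51.519
final: 51.519 2.961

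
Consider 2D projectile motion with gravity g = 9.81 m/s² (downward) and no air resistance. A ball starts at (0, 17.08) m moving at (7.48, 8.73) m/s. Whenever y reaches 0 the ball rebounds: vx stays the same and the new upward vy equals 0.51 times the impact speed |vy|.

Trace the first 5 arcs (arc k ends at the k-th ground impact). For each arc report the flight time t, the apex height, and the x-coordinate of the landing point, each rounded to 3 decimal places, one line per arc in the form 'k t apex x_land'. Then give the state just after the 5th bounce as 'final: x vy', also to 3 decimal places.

Arc 1: start y=17.080, vy=8.730 → t=2.957, apex=20.964, x_land=22.121, impact vy=-20.281
  bounce: vy ← 0.51·20.281 = 10.343
Arc 2: start y=0.000, vy=10.343 → t=2.109, apex=5.453, x_land=37.894, impact vy=-10.343
  bounce: vy ← 0.51·10.343 = 5.275
Arc 3: start y=0.000, vy=5.275 → t=1.075, apex=1.418, x_land=45.938, impact vy=-5.275
  bounce: vy ← 0.51·5.275 = 2.690
Arc 4: start y=0.000, vy=2.690 → t=0.548, apex=0.369, x_land=50.041, impact vy=-2.690
  bounce: vy ← 0.51·2.690 = 1.372
Arc 5: start y=0.000, vy=1.372 → t=0.280, apex=0.096, x_land=52.133, impact vy=-1.372
  bounce: vy ← 0.51·1.372 = 0.700

1 2.957 20.964 22.121
2 2.109 5.453 37.894
3 1.075 1.418 45.938
4 0.548 0.369 50.041
5 0.280 0.096 52.133
final: 52.133 0.700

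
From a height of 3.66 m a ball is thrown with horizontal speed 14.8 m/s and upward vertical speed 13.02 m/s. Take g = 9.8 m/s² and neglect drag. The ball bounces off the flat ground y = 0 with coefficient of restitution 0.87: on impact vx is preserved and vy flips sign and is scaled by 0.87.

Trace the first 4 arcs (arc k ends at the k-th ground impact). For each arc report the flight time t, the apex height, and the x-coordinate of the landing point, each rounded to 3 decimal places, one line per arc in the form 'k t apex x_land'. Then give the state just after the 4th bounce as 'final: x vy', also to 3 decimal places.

1 2.914 12.309 43.120
2 2.758 9.317 83.935
3 2.399 7.052 119.445
4 2.087 5.338 150.338
final: 150.338 8.898

Arc 1: start y=3.660, vy=13.020 → t=2.914, apex=12.309, x_land=43.120, impact vy=-15.532
  bounce: vy ← 0.87·15.532 = 13.513
Arc 2: start y=0.000, vy=13.513 → t=2.758, apex=9.317, x_land=83.935, impact vy=-13.513
  bounce: vy ← 0.87·13.513 = 11.756
Arc 3: start y=0.000, vy=11.756 → t=2.399, apex=7.052, x_land=119.445, impact vy=-11.756
  bounce: vy ← 0.87·11.756 = 10.228
Arc 4: start y=0.000, vy=10.228 → t=2.087, apex=5.338, x_land=150.338, impact vy=-10.228
  bounce: vy ← 0.87·10.228 = 8.898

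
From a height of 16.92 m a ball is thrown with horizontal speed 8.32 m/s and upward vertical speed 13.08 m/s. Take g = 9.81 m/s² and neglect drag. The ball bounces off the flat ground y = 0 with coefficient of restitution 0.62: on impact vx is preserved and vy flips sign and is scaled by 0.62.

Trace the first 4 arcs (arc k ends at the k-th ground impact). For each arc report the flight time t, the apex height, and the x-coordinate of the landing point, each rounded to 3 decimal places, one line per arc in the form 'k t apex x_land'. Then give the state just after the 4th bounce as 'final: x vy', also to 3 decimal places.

1 3.620 25.640 30.116
2 2.835 9.856 53.703
3 1.758 3.789 68.328
4 1.090 1.456 77.395
final: 77.395 3.314

Arc 1: start y=16.920, vy=13.080 → t=3.620, apex=25.640, x_land=30.116, impact vy=-22.429
  bounce: vy ← 0.62·22.429 = 13.906
Arc 2: start y=0.000, vy=13.906 → t=2.835, apex=9.856, x_land=53.703, impact vy=-13.906
  bounce: vy ← 0.62·13.906 = 8.622
Arc 3: start y=0.000, vy=8.622 → t=1.758, apex=3.789, x_land=68.328, impact vy=-8.622
  bounce: vy ← 0.62·8.622 = 5.345
Arc 4: start y=0.000, vy=5.345 → t=1.090, apex=1.456, x_land=77.395, impact vy=-5.345
  bounce: vy ← 0.62·5.345 = 3.314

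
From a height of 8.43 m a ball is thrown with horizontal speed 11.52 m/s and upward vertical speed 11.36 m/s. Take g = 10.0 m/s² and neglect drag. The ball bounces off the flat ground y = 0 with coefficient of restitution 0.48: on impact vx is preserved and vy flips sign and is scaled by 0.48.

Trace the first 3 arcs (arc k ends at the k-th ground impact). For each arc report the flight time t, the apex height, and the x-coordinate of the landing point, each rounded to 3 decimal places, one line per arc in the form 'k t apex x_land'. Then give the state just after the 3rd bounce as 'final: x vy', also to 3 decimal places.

Arc 1: start y=8.430, vy=11.360 → t=2.861, apex=14.882, x_land=32.962, impact vy=-17.253
  bounce: vy ← 0.48·17.253 = 8.281
Arc 2: start y=0.000, vy=8.281 → t=1.656, apex=3.429, x_land=52.042, impact vy=-8.281
  bounce: vy ← 0.48·8.281 = 3.975
Arc 3: start y=0.000, vy=3.975 → t=0.795, apex=0.790, x_land=61.200, impact vy=-3.975
  bounce: vy ← 0.48·3.975 = 1.908

1 2.861 14.882 32.962
2 1.656 3.429 52.042
3 0.795 0.790 61.200
final: 61.200 1.908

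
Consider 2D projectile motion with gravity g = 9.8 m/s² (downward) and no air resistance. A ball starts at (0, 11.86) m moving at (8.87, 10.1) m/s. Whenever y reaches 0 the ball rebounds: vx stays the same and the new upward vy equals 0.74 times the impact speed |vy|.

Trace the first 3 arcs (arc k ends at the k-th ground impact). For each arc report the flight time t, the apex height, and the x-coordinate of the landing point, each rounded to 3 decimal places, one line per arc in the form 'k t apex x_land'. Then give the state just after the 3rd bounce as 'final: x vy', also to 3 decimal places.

Arc 1: start y=11.860, vy=10.100 → t=2.897, apex=17.065, x_land=25.694, impact vy=-18.288
  bounce: vy ← 0.74·18.288 = 13.533
Arc 2: start y=0.000, vy=13.533 → t=2.762, apex=9.345, x_land=50.193, impact vy=-13.533
  bounce: vy ← 0.74·13.533 = 10.015
Arc 3: start y=0.000, vy=10.015 → t=2.044, apex=5.117, x_land=68.321, impact vy=-10.015
  bounce: vy ← 0.74·10.015 = 7.411

1 2.897 17.065 25.694
2 2.762 9.345 50.193
3 2.044 5.117 68.321
final: 68.321 7.411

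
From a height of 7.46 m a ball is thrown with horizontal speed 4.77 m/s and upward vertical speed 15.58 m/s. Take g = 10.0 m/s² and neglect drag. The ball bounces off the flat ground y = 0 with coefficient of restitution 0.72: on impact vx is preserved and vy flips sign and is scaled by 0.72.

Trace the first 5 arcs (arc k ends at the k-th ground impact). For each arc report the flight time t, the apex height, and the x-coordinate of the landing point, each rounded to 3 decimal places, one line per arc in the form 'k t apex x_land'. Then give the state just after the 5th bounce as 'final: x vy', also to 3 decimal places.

1 3.538 19.597 16.875
2 2.851 10.159 30.473
3 2.053 5.266 40.264
4 1.478 2.730 47.314
5 1.064 1.415 52.389
final: 52.389 3.831

Arc 1: start y=7.460, vy=15.580 → t=3.538, apex=19.597, x_land=16.875, impact vy=-19.797
  bounce: vy ← 0.72·19.797 = 14.254
Arc 2: start y=0.000, vy=14.254 → t=2.851, apex=10.159, x_land=30.473, impact vy=-14.254
  bounce: vy ← 0.72·14.254 = 10.263
Arc 3: start y=0.000, vy=10.263 → t=2.053, apex=5.266, x_land=40.264, impact vy=-10.263
  bounce: vy ← 0.72·10.263 = 7.389
Arc 4: start y=0.000, vy=7.389 → t=1.478, apex=2.730, x_land=47.314, impact vy=-7.389
  bounce: vy ← 0.72·7.389 = 5.320
Arc 5: start y=0.000, vy=5.320 → t=1.064, apex=1.415, x_land=52.389, impact vy=-5.320
  bounce: vy ← 0.72·5.320 = 3.831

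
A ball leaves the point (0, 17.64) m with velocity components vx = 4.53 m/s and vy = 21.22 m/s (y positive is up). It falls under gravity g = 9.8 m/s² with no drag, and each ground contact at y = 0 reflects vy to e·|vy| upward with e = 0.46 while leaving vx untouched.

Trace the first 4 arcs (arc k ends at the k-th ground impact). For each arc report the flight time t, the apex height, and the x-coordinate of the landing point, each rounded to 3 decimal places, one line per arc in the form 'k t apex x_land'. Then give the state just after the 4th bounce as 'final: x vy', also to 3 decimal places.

Arc 1: start y=17.640, vy=21.220 → t=5.044, apex=40.614, x_land=22.851, impact vy=-28.214
  bounce: vy ← 0.46·28.214 = 12.978
Arc 2: start y=0.000, vy=12.978 → t=2.649, apex=8.594, x_land=34.849, impact vy=-12.978
  bounce: vy ← 0.46·12.978 = 5.970
Arc 3: start y=0.000, vy=5.970 → t=1.218, apex=1.818, x_land=40.368, impact vy=-5.970
  bounce: vy ← 0.46·5.970 = 2.746
Arc 4: start y=0.000, vy=2.746 → t=0.560, apex=0.385, x_land=42.907, impact vy=-2.746
  bounce: vy ← 0.46·2.746 = 1.263

1 5.044 40.614 22.851
2 2.649 8.594 34.849
3 1.218 1.818 40.368
4 0.560 0.385 42.907
final: 42.907 1.263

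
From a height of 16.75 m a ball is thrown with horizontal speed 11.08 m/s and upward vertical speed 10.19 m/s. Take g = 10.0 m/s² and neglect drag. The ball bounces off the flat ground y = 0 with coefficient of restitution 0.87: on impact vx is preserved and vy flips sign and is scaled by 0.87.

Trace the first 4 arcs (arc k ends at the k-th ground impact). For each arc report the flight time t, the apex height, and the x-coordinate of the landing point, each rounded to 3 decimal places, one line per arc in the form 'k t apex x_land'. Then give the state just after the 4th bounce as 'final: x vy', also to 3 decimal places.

Arc 1: start y=16.750, vy=10.190 → t=3.114, apex=21.942, x_land=34.501, impact vy=-20.948
  bounce: vy ← 0.87·20.948 = 18.225
Arc 2: start y=0.000, vy=18.225 → t=3.645, apex=16.608, x_land=74.888, impact vy=-18.225
  bounce: vy ← 0.87·18.225 = 15.856
Arc 3: start y=0.000, vy=15.856 → t=3.171, apex=12.570, x_land=110.025, impact vy=-15.856
  bounce: vy ← 0.87·15.856 = 13.795
Arc 4: start y=0.000, vy=13.795 → t=2.759, apex=9.515, x_land=140.594, impact vy=-13.795
  bounce: vy ← 0.87·13.795 = 12.001

1 3.114 21.942 34.501
2 3.645 16.608 74.888
3 3.171 12.570 110.025
4 2.759 9.515 140.594
final: 140.594 12.001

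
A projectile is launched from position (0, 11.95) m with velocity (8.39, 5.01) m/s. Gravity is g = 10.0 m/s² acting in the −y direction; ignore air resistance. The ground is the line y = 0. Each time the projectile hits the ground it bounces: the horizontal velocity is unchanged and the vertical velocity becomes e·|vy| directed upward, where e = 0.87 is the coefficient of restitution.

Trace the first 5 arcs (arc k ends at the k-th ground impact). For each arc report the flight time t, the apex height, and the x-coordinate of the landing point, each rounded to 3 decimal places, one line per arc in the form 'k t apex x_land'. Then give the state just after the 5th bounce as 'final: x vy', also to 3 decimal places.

Arc 1: start y=11.950, vy=5.010 → t=2.126, apex=13.205, x_land=17.838, impact vy=-16.251
  bounce: vy ← 0.87·16.251 = 14.139
Arc 2: start y=0.000, vy=14.139 → t=2.828, apex=9.995, x_land=41.563, impact vy=-14.139
  bounce: vy ← 0.87·14.139 = 12.301
Arc 3: start y=0.000, vy=12.301 → t=2.460, apex=7.565, x_land=62.203, impact vy=-12.301
  bounce: vy ← 0.87·12.301 = 10.701
Arc 4: start y=0.000, vy=10.701 → t=2.140, apex=5.726, x_land=80.160, impact vy=-10.701
  bounce: vy ← 0.87·10.701 = 9.310
Arc 5: start y=0.000, vy=9.310 → t=1.862, apex=4.334, x_land=95.782, impact vy=-9.310
  bounce: vy ← 0.87·9.310 = 8.100

1 2.126 13.205 17.838
2 2.828 9.995 41.563
3 2.460 7.565 62.203
4 2.140 5.726 80.160
5 1.862 4.334 95.782
final: 95.782 8.100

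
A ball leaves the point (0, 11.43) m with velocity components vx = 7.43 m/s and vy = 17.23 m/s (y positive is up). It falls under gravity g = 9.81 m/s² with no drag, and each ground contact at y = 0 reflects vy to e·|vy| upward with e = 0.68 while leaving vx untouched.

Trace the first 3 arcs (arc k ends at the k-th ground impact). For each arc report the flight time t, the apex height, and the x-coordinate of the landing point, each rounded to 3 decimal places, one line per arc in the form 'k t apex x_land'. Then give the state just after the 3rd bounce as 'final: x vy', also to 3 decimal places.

Arc 1: start y=11.430, vy=17.230 → t=4.083, apex=26.561, x_land=30.340, impact vy=-22.828
  bounce: vy ← 0.68·22.828 = 15.523
Arc 2: start y=0.000, vy=15.523 → t=3.165, apex=12.282, x_land=53.854, impact vy=-15.523
  bounce: vy ← 0.68·15.523 = 10.556
Arc 3: start y=0.000, vy=10.556 → t=2.152, apex=5.679, x_land=69.844, impact vy=-10.556
  bounce: vy ← 0.68·10.556 = 7.178

1 4.083 26.561 30.340
2 3.165 12.282 53.854
3 2.152 5.679 69.844
final: 69.844 7.178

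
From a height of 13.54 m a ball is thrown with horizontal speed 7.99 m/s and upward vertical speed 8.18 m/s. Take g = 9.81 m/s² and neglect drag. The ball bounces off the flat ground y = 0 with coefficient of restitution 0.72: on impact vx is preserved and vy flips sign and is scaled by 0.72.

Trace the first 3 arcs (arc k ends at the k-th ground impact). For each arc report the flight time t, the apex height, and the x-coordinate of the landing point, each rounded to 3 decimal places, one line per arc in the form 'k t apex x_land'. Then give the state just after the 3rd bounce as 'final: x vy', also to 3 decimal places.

Arc 1: start y=13.540, vy=8.180 → t=2.693, apex=16.950, x_land=21.516, impact vy=-18.236
  bounce: vy ← 0.72·18.236 = 13.130
Arc 2: start y=0.000, vy=13.130 → t=2.677, apex=8.787, x_land=42.904, impact vy=-13.130
  bounce: vy ← 0.72·13.130 = 9.454
Arc 3: start y=0.000, vy=9.454 → t=1.927, apex=4.555, x_land=58.304, impact vy=-9.454
  bounce: vy ← 0.72·9.454 = 6.807

1 2.693 16.950 21.516
2 2.677 8.787 42.904
3 1.927 4.555 58.304
final: 58.304 6.807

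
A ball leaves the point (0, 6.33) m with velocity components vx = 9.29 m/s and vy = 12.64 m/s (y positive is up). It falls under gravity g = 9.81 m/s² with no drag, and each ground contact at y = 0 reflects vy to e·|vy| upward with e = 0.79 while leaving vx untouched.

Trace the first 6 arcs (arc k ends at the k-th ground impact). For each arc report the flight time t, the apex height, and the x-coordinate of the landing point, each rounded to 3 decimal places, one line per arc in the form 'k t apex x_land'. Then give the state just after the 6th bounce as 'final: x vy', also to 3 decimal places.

1 3.006 14.473 27.928
2 2.714 9.033 53.142
3 2.144 5.637 73.060
4 1.694 3.518 88.796
5 1.338 2.196 101.228
6 1.057 1.370 111.048
final: 111.048 4.096

Arc 1: start y=6.330, vy=12.640 → t=3.006, apex=14.473, x_land=27.928, impact vy=-16.851
  bounce: vy ← 0.79·16.851 = 13.312
Arc 2: start y=0.000, vy=13.312 → t=2.714, apex=9.033, x_land=53.142, impact vy=-13.312
  bounce: vy ← 0.79·13.312 = 10.517
Arc 3: start y=0.000, vy=10.517 → t=2.144, apex=5.637, x_land=73.060, impact vy=-10.517
  bounce: vy ← 0.79·10.517 = 8.308
Arc 4: start y=0.000, vy=8.308 → t=1.694, apex=3.518, x_land=88.796, impact vy=-8.308
  bounce: vy ← 0.79·8.308 = 6.564
Arc 5: start y=0.000, vy=6.564 → t=1.338, apex=2.196, x_land=101.228, impact vy=-6.564
  bounce: vy ← 0.79·6.564 = 5.185
Arc 6: start y=0.000, vy=5.185 → t=1.057, apex=1.370, x_land=111.048, impact vy=-5.185
  bounce: vy ← 0.79·5.185 = 4.096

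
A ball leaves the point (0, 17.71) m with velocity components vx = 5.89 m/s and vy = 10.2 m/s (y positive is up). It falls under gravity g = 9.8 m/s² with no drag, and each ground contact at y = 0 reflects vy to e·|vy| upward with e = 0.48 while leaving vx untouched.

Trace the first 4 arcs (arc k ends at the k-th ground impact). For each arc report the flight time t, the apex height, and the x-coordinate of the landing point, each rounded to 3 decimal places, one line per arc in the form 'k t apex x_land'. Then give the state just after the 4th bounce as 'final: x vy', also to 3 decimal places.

1 3.208 23.018 18.896
2 2.081 5.303 31.152
3 0.999 1.222 37.034
4 0.479 0.282 39.858
final: 39.858 1.128

Arc 1: start y=17.710, vy=10.200 → t=3.208, apex=23.018, x_land=18.896, impact vy=-21.240
  bounce: vy ← 0.48·21.240 = 10.195
Arc 2: start y=0.000, vy=10.195 → t=2.081, apex=5.303, x_land=31.152, impact vy=-10.195
  bounce: vy ← 0.48·10.195 = 4.894
Arc 3: start y=0.000, vy=4.894 → t=0.999, apex=1.222, x_land=37.034, impact vy=-4.894
  bounce: vy ← 0.48·4.894 = 2.349
Arc 4: start y=0.000, vy=2.349 → t=0.479, apex=0.282, x_land=39.858, impact vy=-2.349
  bounce: vy ← 0.48·2.349 = 1.128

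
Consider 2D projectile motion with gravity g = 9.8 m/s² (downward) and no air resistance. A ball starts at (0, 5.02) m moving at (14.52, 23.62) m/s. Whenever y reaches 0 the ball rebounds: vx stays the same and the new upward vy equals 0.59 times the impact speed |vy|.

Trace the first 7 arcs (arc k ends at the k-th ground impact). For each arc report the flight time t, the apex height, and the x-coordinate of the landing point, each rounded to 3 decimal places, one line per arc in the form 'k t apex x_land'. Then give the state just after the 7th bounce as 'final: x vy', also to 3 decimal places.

1 5.024 33.485 72.953
2 3.085 11.656 117.742
3 1.820 4.057 144.168
4 1.074 1.412 159.759
5 0.634 0.492 168.958
6 0.374 0.171 174.385
7 0.221 0.060 177.587
final: 177.587 0.638

Arc 1: start y=5.020, vy=23.620 → t=5.024, apex=33.485, x_land=72.953, impact vy=-25.618
  bounce: vy ← 0.59·25.618 = 15.115
Arc 2: start y=0.000, vy=15.115 → t=3.085, apex=11.656, x_land=117.742, impact vy=-15.115
  bounce: vy ← 0.59·15.115 = 8.918
Arc 3: start y=0.000, vy=8.918 → t=1.820, apex=4.057, x_land=144.168, impact vy=-8.918
  bounce: vy ← 0.59·8.918 = 5.261
Arc 4: start y=0.000, vy=5.261 → t=1.074, apex=1.412, x_land=159.759, impact vy=-5.261
  bounce: vy ← 0.59·5.261 = 3.104
Arc 5: start y=0.000, vy=3.104 → t=0.634, apex=0.492, x_land=168.958, impact vy=-3.104
  bounce: vy ← 0.59·3.104 = 1.832
Arc 6: start y=0.000, vy=1.832 → t=0.374, apex=0.171, x_land=174.385, impact vy=-1.832
  bounce: vy ← 0.59·1.832 = 1.081
Arc 7: start y=0.000, vy=1.081 → t=0.221, apex=0.060, x_land=177.587, impact vy=-1.081
  bounce: vy ← 0.59·1.081 = 0.638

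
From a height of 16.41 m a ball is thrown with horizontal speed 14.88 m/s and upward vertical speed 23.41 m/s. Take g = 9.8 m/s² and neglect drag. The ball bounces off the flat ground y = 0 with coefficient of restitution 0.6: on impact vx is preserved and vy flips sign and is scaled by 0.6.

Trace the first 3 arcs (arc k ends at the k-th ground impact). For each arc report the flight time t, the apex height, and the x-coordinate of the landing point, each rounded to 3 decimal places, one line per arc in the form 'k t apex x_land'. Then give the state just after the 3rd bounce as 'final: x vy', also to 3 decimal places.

1 5.398 44.371 80.322
2 3.611 15.973 134.054
3 2.167 5.750 166.293
final: 166.293 6.370

Arc 1: start y=16.410, vy=23.410 → t=5.398, apex=44.371, x_land=80.322, impact vy=-29.490
  bounce: vy ← 0.6·29.490 = 17.694
Arc 2: start y=0.000, vy=17.694 → t=3.611, apex=15.973, x_land=134.054, impact vy=-17.694
  bounce: vy ← 0.6·17.694 = 10.616
Arc 3: start y=0.000, vy=10.616 → t=2.167, apex=5.750, x_land=166.293, impact vy=-10.616
  bounce: vy ← 0.6·10.616 = 6.370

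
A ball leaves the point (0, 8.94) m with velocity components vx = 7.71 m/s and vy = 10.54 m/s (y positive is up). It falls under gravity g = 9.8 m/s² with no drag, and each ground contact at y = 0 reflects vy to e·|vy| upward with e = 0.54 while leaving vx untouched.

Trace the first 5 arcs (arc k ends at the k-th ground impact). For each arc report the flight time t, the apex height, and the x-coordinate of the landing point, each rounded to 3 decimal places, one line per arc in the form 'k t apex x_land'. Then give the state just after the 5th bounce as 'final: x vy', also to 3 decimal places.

1 2.802 14.608 21.604
2 1.865 4.260 35.982
3 1.007 1.242 43.745
4 0.544 0.362 47.938
5 0.294 0.106 50.202
final: 50.202 0.777

Arc 1: start y=8.940, vy=10.540 → t=2.802, apex=14.608, x_land=21.604, impact vy=-16.921
  bounce: vy ← 0.54·16.921 = 9.137
Arc 2: start y=0.000, vy=9.137 → t=1.865, apex=4.260, x_land=35.982, impact vy=-9.137
  bounce: vy ← 0.54·9.137 = 4.934
Arc 3: start y=0.000, vy=4.934 → t=1.007, apex=1.242, x_land=43.745, impact vy=-4.934
  bounce: vy ← 0.54·4.934 = 2.664
Arc 4: start y=0.000, vy=2.664 → t=0.544, apex=0.362, x_land=47.938, impact vy=-2.664
  bounce: vy ← 0.54·2.664 = 1.439
Arc 5: start y=0.000, vy=1.439 → t=0.294, apex=0.106, x_land=50.202, impact vy=-1.439
  bounce: vy ← 0.54·1.439 = 0.777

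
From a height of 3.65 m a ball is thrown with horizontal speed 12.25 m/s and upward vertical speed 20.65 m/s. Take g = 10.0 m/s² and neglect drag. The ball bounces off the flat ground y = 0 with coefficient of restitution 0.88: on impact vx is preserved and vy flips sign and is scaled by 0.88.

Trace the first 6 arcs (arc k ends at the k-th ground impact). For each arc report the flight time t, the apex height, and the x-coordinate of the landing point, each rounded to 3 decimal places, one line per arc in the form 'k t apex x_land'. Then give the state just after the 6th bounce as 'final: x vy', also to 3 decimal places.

1 4.300 24.971 52.672
2 3.933 19.338 100.854
3 3.461 14.975 143.254
4 3.046 11.597 180.566
5 2.680 8.980 213.400
6 2.359 6.954 242.295
final: 242.295 10.378

Arc 1: start y=3.650, vy=20.650 → t=4.300, apex=24.971, x_land=52.672, impact vy=-22.348
  bounce: vy ← 0.88·22.348 = 19.666
Arc 2: start y=0.000, vy=19.666 → t=3.933, apex=19.338, x_land=100.854, impact vy=-19.666
  bounce: vy ← 0.88·19.666 = 17.306
Arc 3: start y=0.000, vy=17.306 → t=3.461, apex=14.975, x_land=143.254, impact vy=-17.306
  bounce: vy ← 0.88·17.306 = 15.229
Arc 4: start y=0.000, vy=15.229 → t=3.046, apex=11.597, x_land=180.566, impact vy=-15.229
  bounce: vy ← 0.88·15.229 = 13.402
Arc 5: start y=0.000, vy=13.402 → t=2.680, apex=8.980, x_land=213.400, impact vy=-13.402
  bounce: vy ← 0.88·13.402 = 11.794
Arc 6: start y=0.000, vy=11.794 → t=2.359, apex=6.954, x_land=242.295, impact vy=-11.794
  bounce: vy ← 0.88·11.794 = 10.378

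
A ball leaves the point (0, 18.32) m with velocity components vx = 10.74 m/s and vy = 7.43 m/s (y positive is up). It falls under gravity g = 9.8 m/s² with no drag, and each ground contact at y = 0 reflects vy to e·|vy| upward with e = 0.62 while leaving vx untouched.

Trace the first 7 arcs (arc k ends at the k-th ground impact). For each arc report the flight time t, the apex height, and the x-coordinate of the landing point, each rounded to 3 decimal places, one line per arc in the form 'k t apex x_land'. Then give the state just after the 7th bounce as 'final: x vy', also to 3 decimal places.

Arc 1: start y=18.320, vy=7.430 → t=2.835, apex=21.137, x_land=30.449, impact vy=-20.354
  bounce: vy ← 0.62·20.354 = 12.619
Arc 2: start y=0.000, vy=12.619 → t=2.575, apex=8.125, x_land=58.108, impact vy=-12.619
  bounce: vy ← 0.62·12.619 = 7.824
Arc 3: start y=0.000, vy=7.824 → t=1.597, apex=3.123, x_land=75.257, impact vy=-7.824
  bounce: vy ← 0.62·7.824 = 4.851
Arc 4: start y=0.000, vy=4.851 → t=0.990, apex=1.201, x_land=85.890, impact vy=-4.851
  bounce: vy ← 0.62·4.851 = 3.008
Arc 5: start y=0.000, vy=3.008 → t=0.614, apex=0.461, x_land=92.482, impact vy=-3.008
  bounce: vy ← 0.62·3.008 = 1.865
Arc 6: start y=0.000, vy=1.865 → t=0.381, apex=0.177, x_land=96.569, impact vy=-1.865
  bounce: vy ← 0.62·1.865 = 1.156
Arc 7: start y=0.000, vy=1.156 → t=0.236, apex=0.068, x_land=99.103, impact vy=-1.156
  bounce: vy ← 0.62·1.156 = 0.717

1 2.835 21.137 30.449
2 2.575 8.125 58.108
3 1.597 3.123 75.257
4 0.990 1.201 85.890
5 0.614 0.461 92.482
6 0.381 0.177 96.569
7 0.236 0.068 99.103
final: 99.103 0.717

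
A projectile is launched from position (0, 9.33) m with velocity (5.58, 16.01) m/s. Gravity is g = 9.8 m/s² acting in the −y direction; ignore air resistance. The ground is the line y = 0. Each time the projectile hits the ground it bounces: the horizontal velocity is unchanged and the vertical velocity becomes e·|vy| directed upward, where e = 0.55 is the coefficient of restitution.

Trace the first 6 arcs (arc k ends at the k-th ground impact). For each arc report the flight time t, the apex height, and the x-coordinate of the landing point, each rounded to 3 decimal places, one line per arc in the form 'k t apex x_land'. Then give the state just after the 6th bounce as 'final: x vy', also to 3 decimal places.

Arc 1: start y=9.330, vy=16.010 → t=3.772, apex=22.408, x_land=21.048, impact vy=-20.957
  bounce: vy ← 0.55·20.957 = 11.526
Arc 2: start y=0.000, vy=11.526 → t=2.352, apex=6.778, x_land=34.174, impact vy=-11.526
  bounce: vy ← 0.55·11.526 = 6.339
Arc 3: start y=0.000, vy=6.339 → t=1.294, apex=2.050, x_land=41.393, impact vy=-6.339
  bounce: vy ← 0.55·6.339 = 3.487
Arc 4: start y=0.000, vy=3.487 → t=0.712, apex=0.620, x_land=45.364, impact vy=-3.487
  bounce: vy ← 0.55·3.487 = 1.918
Arc 5: start y=0.000, vy=1.918 → t=0.391, apex=0.188, x_land=47.548, impact vy=-1.918
  bounce: vy ← 0.55·1.918 = 1.055
Arc 6: start y=0.000, vy=1.055 → t=0.215, apex=0.057, x_land=48.749, impact vy=-1.055
  bounce: vy ← 0.55·1.055 = 0.580

1 3.772 22.408 21.048
2 2.352 6.778 34.174
3 1.294 2.050 41.393
4 0.712 0.620 45.364
5 0.391 0.188 47.548
6 0.215 0.057 48.749
final: 48.749 0.580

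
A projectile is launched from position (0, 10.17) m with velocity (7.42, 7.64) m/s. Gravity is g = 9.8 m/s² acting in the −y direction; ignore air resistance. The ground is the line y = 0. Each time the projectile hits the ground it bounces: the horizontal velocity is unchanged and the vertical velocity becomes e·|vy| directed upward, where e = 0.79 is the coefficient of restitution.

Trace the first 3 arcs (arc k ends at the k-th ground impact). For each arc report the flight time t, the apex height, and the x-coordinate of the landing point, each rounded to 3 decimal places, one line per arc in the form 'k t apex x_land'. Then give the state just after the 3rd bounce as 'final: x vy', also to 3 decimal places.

1 2.418 13.148 17.939
2 2.588 8.206 37.143
3 2.045 5.121 52.314
final: 52.314 7.915

Arc 1: start y=10.170, vy=7.640 → t=2.418, apex=13.148, x_land=17.939, impact vy=-16.053
  bounce: vy ← 0.79·16.053 = 12.682
Arc 2: start y=0.000, vy=12.682 → t=2.588, apex=8.206, x_land=37.143, impact vy=-12.682
  bounce: vy ← 0.79·12.682 = 10.019
Arc 3: start y=0.000, vy=10.019 → t=2.045, apex=5.121, x_land=52.314, impact vy=-10.019
  bounce: vy ← 0.79·10.019 = 7.915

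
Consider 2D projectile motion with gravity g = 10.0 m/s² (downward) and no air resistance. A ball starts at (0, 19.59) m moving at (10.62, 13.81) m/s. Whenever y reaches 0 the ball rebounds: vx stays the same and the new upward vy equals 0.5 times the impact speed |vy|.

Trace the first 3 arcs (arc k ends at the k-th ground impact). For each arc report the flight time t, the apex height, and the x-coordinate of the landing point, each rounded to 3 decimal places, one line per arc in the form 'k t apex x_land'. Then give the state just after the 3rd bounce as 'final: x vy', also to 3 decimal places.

1 3.795 29.126 40.298
2 2.414 7.281 65.930
3 1.207 1.820 78.746
final: 78.746 3.017

Arc 1: start y=19.590, vy=13.810 → t=3.795, apex=29.126, x_land=40.298, impact vy=-24.135
  bounce: vy ← 0.5·24.135 = 12.068
Arc 2: start y=0.000, vy=12.068 → t=2.414, apex=7.281, x_land=65.930, impact vy=-12.068
  bounce: vy ← 0.5·12.068 = 6.034
Arc 3: start y=0.000, vy=6.034 → t=1.207, apex=1.820, x_land=78.746, impact vy=-6.034
  bounce: vy ← 0.5·6.034 = 3.017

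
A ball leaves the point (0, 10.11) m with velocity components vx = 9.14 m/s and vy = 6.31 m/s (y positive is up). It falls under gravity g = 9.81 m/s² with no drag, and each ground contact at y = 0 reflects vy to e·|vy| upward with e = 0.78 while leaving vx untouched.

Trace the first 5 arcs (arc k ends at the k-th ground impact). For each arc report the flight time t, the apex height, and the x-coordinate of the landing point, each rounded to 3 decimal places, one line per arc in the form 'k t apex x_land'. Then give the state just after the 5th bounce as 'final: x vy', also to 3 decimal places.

Arc 1: start y=10.110, vy=6.310 → t=2.216, apex=12.139, x_land=20.258, impact vy=-15.433
  bounce: vy ← 0.78·15.433 = 12.038
Arc 2: start y=0.000, vy=12.038 → t=2.454, apex=7.386, x_land=42.689, impact vy=-12.038
  bounce: vy ← 0.78·12.038 = 9.389
Arc 3: start y=0.000, vy=9.389 → t=1.914, apex=4.493, x_land=60.185, impact vy=-9.389
  bounce: vy ← 0.78·9.389 = 7.324
Arc 4: start y=0.000, vy=7.324 → t=1.493, apex=2.734, x_land=73.832, impact vy=-7.324
  bounce: vy ← 0.78·7.324 = 5.712
Arc 5: start y=0.000, vy=5.712 → t=1.165, apex=1.663, x_land=84.477, impact vy=-5.712
  bounce: vy ← 0.78·5.712 = 4.456

1 2.216 12.139 20.258
2 2.454 7.386 42.689
3 1.914 4.493 60.185
4 1.493 2.734 73.832
5 1.165 1.663 84.477
final: 84.477 4.456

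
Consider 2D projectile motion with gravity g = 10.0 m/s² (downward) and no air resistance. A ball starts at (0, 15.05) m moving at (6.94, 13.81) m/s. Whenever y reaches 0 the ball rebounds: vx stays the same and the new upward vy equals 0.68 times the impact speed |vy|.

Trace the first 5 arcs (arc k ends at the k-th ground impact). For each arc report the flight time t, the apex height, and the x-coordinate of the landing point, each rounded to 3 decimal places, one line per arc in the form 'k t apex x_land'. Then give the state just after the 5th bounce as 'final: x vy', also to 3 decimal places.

1 3.598 24.586 24.973
2 3.016 11.368 45.903
3 2.051 5.257 60.135
4 1.394 2.431 69.812
5 0.948 1.124 76.393
final: 76.393 3.224

Arc 1: start y=15.050, vy=13.810 → t=3.598, apex=24.586, x_land=24.973, impact vy=-22.175
  bounce: vy ← 0.68·22.175 = 15.079
Arc 2: start y=0.000, vy=15.079 → t=3.016, apex=11.368, x_land=45.903, impact vy=-15.079
  bounce: vy ← 0.68·15.079 = 10.254
Arc 3: start y=0.000, vy=10.254 → t=2.051, apex=5.257, x_land=60.135, impact vy=-10.254
  bounce: vy ← 0.68·10.254 = 6.972
Arc 4: start y=0.000, vy=6.972 → t=1.394, apex=2.431, x_land=69.812, impact vy=-6.972
  bounce: vy ← 0.68·6.972 = 4.741
Arc 5: start y=0.000, vy=4.741 → t=0.948, apex=1.124, x_land=76.393, impact vy=-4.741
  bounce: vy ← 0.68·4.741 = 3.224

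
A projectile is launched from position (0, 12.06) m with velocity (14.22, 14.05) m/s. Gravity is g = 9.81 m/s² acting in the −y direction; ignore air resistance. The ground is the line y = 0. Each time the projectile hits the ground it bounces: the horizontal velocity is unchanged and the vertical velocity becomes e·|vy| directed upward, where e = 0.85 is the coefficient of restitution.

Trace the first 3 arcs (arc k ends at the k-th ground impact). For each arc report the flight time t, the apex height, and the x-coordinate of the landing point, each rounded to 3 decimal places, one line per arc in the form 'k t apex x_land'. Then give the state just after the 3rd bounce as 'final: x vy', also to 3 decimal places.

Arc 1: start y=12.060, vy=14.050 → t=3.556, apex=22.121, x_land=50.565, impact vy=-20.833
  bounce: vy ← 0.85·20.833 = 17.708
Arc 2: start y=0.000, vy=17.708 → t=3.610, apex=15.983, x_land=101.902, impact vy=-17.708
  bounce: vy ← 0.85·17.708 = 15.052
Arc 3: start y=0.000, vy=15.052 → t=3.069, apex=11.547, x_land=145.539, impact vy=-15.052
  bounce: vy ← 0.85·15.052 = 12.794

1 3.556 22.121 50.565
2 3.610 15.983 101.902
3 3.069 11.547 145.539
final: 145.539 12.794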